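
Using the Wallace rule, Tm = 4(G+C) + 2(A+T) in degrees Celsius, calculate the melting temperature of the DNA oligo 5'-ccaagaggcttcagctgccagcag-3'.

78°C

Base counts: T=3, G=7, C=8, A=6
A+T = 9, G+C = 15
Tm = 2×9 + 4×15 = 78°C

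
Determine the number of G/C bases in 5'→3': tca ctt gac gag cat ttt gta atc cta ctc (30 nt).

12

Counting bases: A=7, C=8, G=4, T=11
G+C = 4 + 8 = 12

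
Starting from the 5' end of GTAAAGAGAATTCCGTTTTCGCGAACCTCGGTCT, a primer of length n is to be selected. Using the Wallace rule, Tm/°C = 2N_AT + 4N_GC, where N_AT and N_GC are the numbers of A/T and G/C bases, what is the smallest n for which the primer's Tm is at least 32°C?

First 12 bases: GTAAAGAGAATT → Tm = 30°C (< 32°C)
First 13 bases: GTAAAGAGAATTC → Tm = 34°C (≥ 32°C)
Each additional base adds 2°C (A/T) or 4°C (G/C), so Tm is non-decreasing in n; n = 13 is the first length to reach 32°C.

n = 13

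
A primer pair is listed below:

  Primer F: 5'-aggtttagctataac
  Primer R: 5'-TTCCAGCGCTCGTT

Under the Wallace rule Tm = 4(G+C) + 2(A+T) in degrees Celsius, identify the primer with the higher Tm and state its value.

Primer F: A+T=10, G+C=5 → Tm = 2(10)+4(5) = 40°C
Primer R: A+T=6, G+C=8 → Tm = 2(6)+4(8) = 44°C
40°C vs 44°C → primer R is higher.

Primer R, 44°C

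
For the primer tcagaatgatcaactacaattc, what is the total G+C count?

7

A=9, T=6, G=2, C=5
G+C = 2 + 5 = 7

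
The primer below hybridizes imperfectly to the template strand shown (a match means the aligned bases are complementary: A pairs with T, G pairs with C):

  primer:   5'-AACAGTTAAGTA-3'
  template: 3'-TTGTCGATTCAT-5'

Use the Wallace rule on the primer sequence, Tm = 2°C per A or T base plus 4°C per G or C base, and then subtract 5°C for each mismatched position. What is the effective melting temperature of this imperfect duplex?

Primer base counts: A=6, T=3, G=2, C=1 → A+T=9, G+C=3
Perfect-match Tm = 2(9) + 4(3) = 18 + 12 = 30°C
Mismatches (positions where the bases are not complementary): 1 (at position 6)
Effective Tm = 30 − 1×5 = 30 − 5 = 25°C

25°C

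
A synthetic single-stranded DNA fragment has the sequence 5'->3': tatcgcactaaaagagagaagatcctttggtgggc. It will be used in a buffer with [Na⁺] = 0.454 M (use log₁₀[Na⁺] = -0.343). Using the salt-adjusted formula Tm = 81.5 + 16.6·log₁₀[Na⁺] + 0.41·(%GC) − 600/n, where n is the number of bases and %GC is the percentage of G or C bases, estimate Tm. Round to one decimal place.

77.4°C

Length n = 35. Base counts: G=10, T=8, C=6, A=11
G+C = 16, so %GC = 16/35 × 100 = 45.714%
Salt term: 16.6 × (-0.343) = -5.694
GC term: 0.41 × 45.714 = 18.743; length term: −600/35 = −17.143
Tm = 81.5 + (-5.694) + 18.743 − 17.143 = 77.406 → 77.4°C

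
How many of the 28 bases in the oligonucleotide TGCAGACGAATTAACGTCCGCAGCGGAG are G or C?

Base counts: C=7, G=9, T=4, A=8
Total G or C: 9 + 7 = 16

16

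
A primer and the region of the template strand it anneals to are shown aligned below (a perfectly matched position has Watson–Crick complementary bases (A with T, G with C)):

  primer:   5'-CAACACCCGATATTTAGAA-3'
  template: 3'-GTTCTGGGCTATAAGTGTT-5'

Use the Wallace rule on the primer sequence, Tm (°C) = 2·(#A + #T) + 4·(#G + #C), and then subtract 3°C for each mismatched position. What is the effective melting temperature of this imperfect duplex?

Primer base counts: A=8, T=4, G=2, C=5 → A+T=12, G+C=7
Perfect-match Tm = 2(12) + 4(7) = 24 + 28 = 52°C
Mismatches (positions where the bases are not complementary): 3 (at positions 4, 15, 17)
Effective Tm = 52 − 3×3 = 52 − 9 = 43°C

43°C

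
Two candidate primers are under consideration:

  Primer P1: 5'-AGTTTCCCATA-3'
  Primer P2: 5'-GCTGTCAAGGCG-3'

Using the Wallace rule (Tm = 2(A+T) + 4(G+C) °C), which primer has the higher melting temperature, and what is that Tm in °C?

Primer P2, 40°C

Primer P1: A+T=7, G+C=4 → Tm = 2(7)+4(4) = 30°C
Primer P2: A+T=4, G+C=8 → Tm = 2(4)+4(8) = 40°C
30°C vs 40°C → primer P2 is higher.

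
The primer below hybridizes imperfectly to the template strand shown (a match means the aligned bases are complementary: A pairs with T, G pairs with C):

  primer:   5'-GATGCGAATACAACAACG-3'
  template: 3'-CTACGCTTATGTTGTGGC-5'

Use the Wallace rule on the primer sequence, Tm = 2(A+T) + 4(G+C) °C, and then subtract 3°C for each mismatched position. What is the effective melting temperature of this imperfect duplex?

49°C

Primer base counts: A=8, T=2, G=4, C=4 → A+T=10, G+C=8
Perfect-match Tm = 2(10) + 4(8) = 20 + 32 = 52°C
Mismatches (positions where the bases are not complementary): 1 (at position 16)
Effective Tm = 52 − 1×3 = 52 − 3 = 49°C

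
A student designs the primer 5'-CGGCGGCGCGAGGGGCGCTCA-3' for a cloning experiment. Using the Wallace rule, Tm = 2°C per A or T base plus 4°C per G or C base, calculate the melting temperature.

Base counts: A=2, G=11, T=1, C=7
So N_AT = 3 and N_GC = 18.
Tm = 4·18 + 2·3 = 72 + 6 = 78°C

78°C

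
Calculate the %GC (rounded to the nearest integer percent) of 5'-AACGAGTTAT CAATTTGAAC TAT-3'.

26%

Base counts: G=3, T=8, C=3, A=9
G+C = 3 + 3 = 6 out of 23 bases
%GC = 6/23 × 100 = 26.09% ≈ 26%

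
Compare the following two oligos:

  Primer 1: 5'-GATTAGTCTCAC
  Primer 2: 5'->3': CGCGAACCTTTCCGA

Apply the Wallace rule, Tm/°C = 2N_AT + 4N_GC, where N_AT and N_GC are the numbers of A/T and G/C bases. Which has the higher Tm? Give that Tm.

Primer 2, 48°C

Primer 1: A+T=7, G+C=5 → Tm = 2(7)+4(5) = 34°C
Primer 2: A+T=6, G+C=9 → Tm = 2(6)+4(9) = 48°C
34°C vs 48°C → primer 2 is higher.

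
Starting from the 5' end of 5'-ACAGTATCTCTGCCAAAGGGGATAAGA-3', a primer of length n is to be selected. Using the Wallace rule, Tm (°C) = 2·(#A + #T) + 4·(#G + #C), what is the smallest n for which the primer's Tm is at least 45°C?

n = 16

First 15 bases: ACAGTATCTCTGCCA → Tm = 44°C (< 45°C)
First 16 bases: ACAGTATCTCTGCCAA → Tm = 46°C (≥ 45°C)
Each additional base adds 2°C (A/T) or 4°C (G/C), so Tm is non-decreasing in n; n = 16 is the first length to reach 45°C.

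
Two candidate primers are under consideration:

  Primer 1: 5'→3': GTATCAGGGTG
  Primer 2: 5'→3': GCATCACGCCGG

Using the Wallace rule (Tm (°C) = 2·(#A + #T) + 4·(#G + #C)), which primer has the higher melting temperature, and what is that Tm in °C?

Primer 1: A+T=5, G+C=6 → Tm = 2(5)+4(6) = 34°C
Primer 2: A+T=3, G+C=9 → Tm = 2(3)+4(9) = 42°C
34°C vs 42°C → primer 2 is higher.

Primer 2, 42°C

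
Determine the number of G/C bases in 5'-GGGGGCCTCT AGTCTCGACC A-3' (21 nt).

Counting bases: C=7, G=7, T=4, A=3
G+C = 7 + 7 = 14

14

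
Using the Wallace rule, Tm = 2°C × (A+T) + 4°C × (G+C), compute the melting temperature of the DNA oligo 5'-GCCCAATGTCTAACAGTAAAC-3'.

Counting bases: G=3, C=6, T=4, A=8
A+T = 12, G+C = 9
Tm = 2(12) + 4(9) = 24 + 36 = 60°C

60°C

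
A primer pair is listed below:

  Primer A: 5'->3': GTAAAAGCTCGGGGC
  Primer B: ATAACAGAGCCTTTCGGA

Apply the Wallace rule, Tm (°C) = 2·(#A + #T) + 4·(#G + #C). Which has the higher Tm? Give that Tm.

Primer B, 52°C

Primer A: A+T=6, G+C=9 → Tm = 2(6)+4(9) = 48°C
Primer B: A+T=10, G+C=8 → Tm = 2(10)+4(8) = 52°C
48°C vs 52°C → primer B is higher.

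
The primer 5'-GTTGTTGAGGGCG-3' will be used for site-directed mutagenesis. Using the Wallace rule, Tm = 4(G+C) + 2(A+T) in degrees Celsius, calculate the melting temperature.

Base counts: A=1, C=1, T=4, G=7
So N_AT = 5 and N_GC = 8.
Tm = 2(5) + 4(8) = 10 + 32 = 42°C

42°C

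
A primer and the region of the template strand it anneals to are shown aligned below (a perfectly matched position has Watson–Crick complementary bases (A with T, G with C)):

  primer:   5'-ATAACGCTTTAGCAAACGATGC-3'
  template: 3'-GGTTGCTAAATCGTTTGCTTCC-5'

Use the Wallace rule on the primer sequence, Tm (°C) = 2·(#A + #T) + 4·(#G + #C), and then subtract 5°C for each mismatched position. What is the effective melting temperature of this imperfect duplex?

37°C

Primer base counts: A=8, T=5, G=4, C=5 → A+T=13, G+C=9
Perfect-match Tm = 2(13) + 4(9) = 26 + 36 = 62°C
Mismatches (positions where the bases are not complementary): 5 (at positions 1, 2, 7, 20, 22)
Effective Tm = 62 − 5×5 = 62 − 25 = 37°C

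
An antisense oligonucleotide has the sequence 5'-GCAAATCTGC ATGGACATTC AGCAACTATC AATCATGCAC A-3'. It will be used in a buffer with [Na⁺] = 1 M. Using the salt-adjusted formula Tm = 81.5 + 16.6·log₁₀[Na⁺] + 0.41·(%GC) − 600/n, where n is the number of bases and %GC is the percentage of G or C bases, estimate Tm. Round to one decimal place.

83.9°C

Length n = 41. Counting bases: C=11, A=15, T=9, G=6
G+C = 17, so %GC = 17/41 × 100 = 41.463%
Salt term: 16.6 × (0) = 0
GC term: 0.41 × 41.463 = 17; length term: −600/41 = −14.634
Tm = 81.5 + (0) + 17 − 14.634 = 83.866 → 83.9°C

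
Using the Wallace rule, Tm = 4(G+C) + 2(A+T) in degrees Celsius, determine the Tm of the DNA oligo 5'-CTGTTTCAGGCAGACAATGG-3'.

60°C

Counting bases: T=5, C=4, G=6, A=5
AT pairs contribute 10, GC pairs contribute 10.
Tm = 2(10) + 4(10) = 20 + 40 = 60°C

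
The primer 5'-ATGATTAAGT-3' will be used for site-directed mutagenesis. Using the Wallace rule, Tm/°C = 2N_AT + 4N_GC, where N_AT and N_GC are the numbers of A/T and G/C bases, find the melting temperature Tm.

Base counts: G=2, A=4, T=4, C=0
AT pairs contribute 8, GC pairs contribute 2.
Tm = 2×8 + 4×2 = 24°C

24°C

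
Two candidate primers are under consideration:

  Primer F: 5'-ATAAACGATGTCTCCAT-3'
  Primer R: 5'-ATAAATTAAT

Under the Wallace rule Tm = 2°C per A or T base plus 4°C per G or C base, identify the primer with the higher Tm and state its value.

Primer F: A+T=11, G+C=6 → Tm = 2(11)+4(6) = 46°C
Primer R: A+T=10, G+C=0 → Tm = 2(10)+4(0) = 20°C
46°C vs 20°C → primer F is higher.

Primer F, 46°C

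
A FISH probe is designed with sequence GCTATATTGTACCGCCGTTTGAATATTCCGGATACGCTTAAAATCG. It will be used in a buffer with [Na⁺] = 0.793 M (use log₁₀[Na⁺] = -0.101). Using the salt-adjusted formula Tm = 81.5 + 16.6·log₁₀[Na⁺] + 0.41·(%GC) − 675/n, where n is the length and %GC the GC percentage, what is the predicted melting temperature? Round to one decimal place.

Length n = 46. Counting bases: A=12, T=15, G=9, C=10
G+C = 19, so %GC = 19/46 × 100 = 41.304%
Salt term: 16.6 × (-0.101) = -1.677
GC term: 0.41 × 41.304 = 16.935; length term: −675/46 = −14.674
Tm = 81.5 + (-1.677) + 16.935 − 14.674 = 82.084 → 82.1°C

82.1°C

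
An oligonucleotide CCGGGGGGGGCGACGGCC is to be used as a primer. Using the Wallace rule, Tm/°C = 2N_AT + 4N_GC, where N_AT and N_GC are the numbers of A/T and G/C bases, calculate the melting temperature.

A=1, T=0, C=6, G=11
So N_AT = 1 and N_GC = 17.
Tm = 2×1 + 4×17 = 70°C

70°C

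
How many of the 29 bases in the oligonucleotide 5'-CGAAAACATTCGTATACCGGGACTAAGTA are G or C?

12

G=6, C=6, T=6, A=11
Total G or C: 6 + 6 = 12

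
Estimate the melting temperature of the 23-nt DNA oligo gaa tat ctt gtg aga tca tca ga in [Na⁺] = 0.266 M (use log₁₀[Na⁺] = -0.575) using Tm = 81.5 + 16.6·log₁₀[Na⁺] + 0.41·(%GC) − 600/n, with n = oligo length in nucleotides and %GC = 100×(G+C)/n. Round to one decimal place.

60.1°C

Length n = 23. A=8, T=7, C=3, G=5
G+C = 8, so %GC = 8/23 × 100 = 34.783%
Salt term: 16.6 × (-0.575) = -9.545
GC term: 0.41 × 34.783 = 14.261; length term: −600/23 = −26.087
Tm = 81.5 + (-9.545) + 14.261 − 26.087 = 60.129 → 60.1°C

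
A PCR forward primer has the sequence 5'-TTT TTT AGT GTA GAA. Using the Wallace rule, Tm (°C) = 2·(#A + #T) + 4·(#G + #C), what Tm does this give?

Counting bases: A=4, T=8, G=3, C=0
So N_AT = 12 and N_GC = 3.
Tm = 2×12 + 4×3 = 36°C

36°C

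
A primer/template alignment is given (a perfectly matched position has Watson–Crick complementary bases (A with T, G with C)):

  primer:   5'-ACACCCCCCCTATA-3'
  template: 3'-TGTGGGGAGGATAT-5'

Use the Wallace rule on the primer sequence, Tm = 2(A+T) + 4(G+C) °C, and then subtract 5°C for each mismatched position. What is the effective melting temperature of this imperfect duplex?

Primer base counts: A=4, T=2, G=0, C=8 → A+T=6, G+C=8
Perfect-match Tm = 2(6) + 4(8) = 12 + 32 = 44°C
Mismatches (positions where the bases are not complementary): 1 (at position 8)
Effective Tm = 44 − 1×5 = 44 − 5 = 39°C

39°C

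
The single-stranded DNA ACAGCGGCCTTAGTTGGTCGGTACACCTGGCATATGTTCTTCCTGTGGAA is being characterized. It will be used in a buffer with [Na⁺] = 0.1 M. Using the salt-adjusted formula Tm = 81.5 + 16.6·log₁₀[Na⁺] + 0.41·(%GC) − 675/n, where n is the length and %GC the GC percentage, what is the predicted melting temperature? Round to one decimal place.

Length n = 50. Counting bases: C=12, A=9, G=14, T=15
G+C = 26, so %GC = 26/50 × 100 = 52%
Salt term: 16.6 × (-1) = -16.6
GC term: 0.41 × 52 = 21.32; length term: −675/50 = −13.5
Tm = 81.5 + (-16.6) + 21.32 − 13.5 = 72.72 → 72.7°C

72.7°C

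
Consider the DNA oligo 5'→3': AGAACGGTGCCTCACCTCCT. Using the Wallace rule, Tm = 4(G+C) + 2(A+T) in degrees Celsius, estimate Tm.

Base counts: T=4, C=8, G=4, A=4
AT pairs contribute 8, GC pairs contribute 12.
Tm = 4·12 + 2·8 = 48 + 16 = 64°C

64°C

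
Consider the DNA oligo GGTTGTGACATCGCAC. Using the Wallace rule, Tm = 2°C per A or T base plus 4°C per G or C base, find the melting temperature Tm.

50°C

A=3, T=4, G=5, C=4
A+T = 7, G+C = 9
Tm = 2×7 + 4×9 = 50°C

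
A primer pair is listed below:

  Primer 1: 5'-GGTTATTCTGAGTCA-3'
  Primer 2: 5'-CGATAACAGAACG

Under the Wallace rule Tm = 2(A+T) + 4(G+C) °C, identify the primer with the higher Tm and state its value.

Primer 1: A+T=9, G+C=6 → Tm = 2(9)+4(6) = 42°C
Primer 2: A+T=7, G+C=6 → Tm = 2(7)+4(6) = 38°C
42°C vs 38°C → primer 1 is higher.

Primer 1, 42°C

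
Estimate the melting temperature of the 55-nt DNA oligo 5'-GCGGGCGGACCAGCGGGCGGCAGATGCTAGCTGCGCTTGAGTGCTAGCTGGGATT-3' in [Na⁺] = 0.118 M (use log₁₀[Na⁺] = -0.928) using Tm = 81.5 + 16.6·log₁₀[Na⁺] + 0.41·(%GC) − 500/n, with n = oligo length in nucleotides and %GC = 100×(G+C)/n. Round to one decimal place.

Length n = 55. Base counts: C=13, A=8, T=10, G=24
G+C = 37, so %GC = 37/55 × 100 = 67.273%
Salt term: 16.6 × (-0.928) = -15.405
GC term: 0.41 × 67.273 = 27.582; length term: −500/55 = −9.091
Tm = 81.5 + (-15.405) + 27.582 − 9.091 = 84.586 → 84.6°C

84.6°C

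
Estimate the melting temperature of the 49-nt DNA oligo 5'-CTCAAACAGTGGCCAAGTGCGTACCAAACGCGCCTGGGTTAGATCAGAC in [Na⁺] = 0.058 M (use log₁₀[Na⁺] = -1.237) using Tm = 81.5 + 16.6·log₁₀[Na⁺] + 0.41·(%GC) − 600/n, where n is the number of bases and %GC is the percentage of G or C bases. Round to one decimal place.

Length n = 49. G=13, C=14, T=8, A=14
G+C = 27, so %GC = 27/49 × 100 = 55.102%
Salt term: 16.6 × (-1.237) = -20.534
GC term: 0.41 × 55.102 = 22.592; length term: −600/49 = −12.245
Tm = 81.5 + (-20.534) + 22.592 − 12.245 = 71.313 → 71.3°C

71.3°C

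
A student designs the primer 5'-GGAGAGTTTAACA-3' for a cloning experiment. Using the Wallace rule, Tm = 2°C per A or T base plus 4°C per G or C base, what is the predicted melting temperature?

36°C

Counting bases: C=1, A=5, G=4, T=3
AT pairs contribute 8, GC pairs contribute 5.
Tm = 2(8) + 4(5) = 16 + 20 = 36°C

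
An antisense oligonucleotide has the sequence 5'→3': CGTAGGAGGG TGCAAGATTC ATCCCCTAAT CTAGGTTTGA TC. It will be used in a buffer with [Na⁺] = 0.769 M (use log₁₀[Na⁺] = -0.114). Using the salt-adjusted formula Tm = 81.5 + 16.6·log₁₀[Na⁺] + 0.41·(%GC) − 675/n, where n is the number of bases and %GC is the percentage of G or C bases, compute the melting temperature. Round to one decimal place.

Length n = 42. Base counts: C=9, A=10, G=11, T=12
G+C = 20, so %GC = 20/42 × 100 = 47.619%
Salt term: 16.6 × (-0.114) = -1.892
GC term: 0.41 × 47.619 = 19.524; length term: −675/42 = −16.071
Tm = 81.5 + (-1.892) + 19.524 − 16.071 = 83.061 → 83.1°C

83.1°C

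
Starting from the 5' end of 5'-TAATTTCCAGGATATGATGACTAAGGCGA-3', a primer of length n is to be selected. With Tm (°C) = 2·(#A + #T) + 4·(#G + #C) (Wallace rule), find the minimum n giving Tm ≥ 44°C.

n = 17

First 16 bases: TAATTTCCAGGATATG → Tm = 42°C (< 44°C)
First 17 bases: TAATTTCCAGGATATGA → Tm = 44°C (≥ 44°C)
Since every base adds ≥2°C, Tm only increases with n, so the threshold is first crossed at n = 17.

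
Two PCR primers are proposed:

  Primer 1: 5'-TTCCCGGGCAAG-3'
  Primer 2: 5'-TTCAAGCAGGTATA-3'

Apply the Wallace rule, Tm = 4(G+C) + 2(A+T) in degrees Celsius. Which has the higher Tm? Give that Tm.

Primer 1: A+T=4, G+C=8 → Tm = 2(4)+4(8) = 40°C
Primer 2: A+T=9, G+C=5 → Tm = 2(9)+4(5) = 38°C
40°C vs 38°C → primer 1 is higher.

Primer 1, 40°C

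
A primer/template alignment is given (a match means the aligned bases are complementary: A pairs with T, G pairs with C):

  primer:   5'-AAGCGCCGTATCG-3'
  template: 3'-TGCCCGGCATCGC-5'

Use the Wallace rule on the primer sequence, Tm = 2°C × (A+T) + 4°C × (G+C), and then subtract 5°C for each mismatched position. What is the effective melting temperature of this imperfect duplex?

27°C

Primer base counts: A=3, T=2, G=4, C=4 → A+T=5, G+C=8
Perfect-match Tm = 2(5) + 4(8) = 10 + 32 = 42°C
Mismatches (positions where the bases are not complementary): 3 (at positions 2, 4, 11)
Effective Tm = 42 − 3×5 = 42 − 15 = 27°C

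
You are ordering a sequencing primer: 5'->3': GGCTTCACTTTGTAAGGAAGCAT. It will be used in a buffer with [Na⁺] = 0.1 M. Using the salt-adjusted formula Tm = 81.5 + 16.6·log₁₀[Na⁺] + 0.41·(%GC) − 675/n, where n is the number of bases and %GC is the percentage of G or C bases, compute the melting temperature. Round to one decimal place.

Length n = 23. Counting bases: A=6, C=4, T=7, G=6
G+C = 10, so %GC = 10/23 × 100 = 43.478%
Salt term: 16.6 × (-1) = -16.6
GC term: 0.41 × 43.478 = 17.826; length term: −675/23 = −29.348
Tm = 81.5 + (-16.6) + 17.826 − 29.348 = 53.378 → 53.4°C

53.4°C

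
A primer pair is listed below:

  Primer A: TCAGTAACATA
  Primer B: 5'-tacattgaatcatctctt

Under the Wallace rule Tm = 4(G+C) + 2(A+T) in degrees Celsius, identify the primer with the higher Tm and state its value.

Primer A: A+T=8, G+C=3 → Tm = 2(8)+4(3) = 28°C
Primer B: A+T=13, G+C=5 → Tm = 2(13)+4(5) = 46°C
28°C vs 46°C → primer B is higher.

Primer B, 46°C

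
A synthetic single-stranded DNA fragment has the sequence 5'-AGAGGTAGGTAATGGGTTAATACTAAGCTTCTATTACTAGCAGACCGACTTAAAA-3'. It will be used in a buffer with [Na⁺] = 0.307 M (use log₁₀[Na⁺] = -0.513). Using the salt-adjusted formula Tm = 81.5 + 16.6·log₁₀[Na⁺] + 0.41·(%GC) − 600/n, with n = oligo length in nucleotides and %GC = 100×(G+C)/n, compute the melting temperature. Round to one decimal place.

Length n = 55. Scanning the sequence gives G=12, T=15, C=8, A=20.
G+C = 20, so %GC = 20/55 × 100 = 36.364%
Salt term: 16.6 × (-0.513) = -8.516
GC term: 0.41 × 36.364 = 14.909; length term: −600/55 = −10.909
Tm = 81.5 + (-8.516) + 14.909 − 10.909 = 76.984 → 77.0°C

77.0°C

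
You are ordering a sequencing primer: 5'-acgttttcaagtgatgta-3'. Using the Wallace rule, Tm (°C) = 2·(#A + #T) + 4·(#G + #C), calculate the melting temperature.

48°C

Base counts: T=7, A=5, G=4, C=2
AT pairs contribute 12, GC pairs contribute 6.
Tm = 4·6 + 2·12 = 24 + 24 = 48°C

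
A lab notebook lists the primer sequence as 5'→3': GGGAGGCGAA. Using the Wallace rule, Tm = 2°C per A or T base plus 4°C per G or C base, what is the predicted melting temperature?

Counting bases: G=6, T=0, C=1, A=3
AT pairs contribute 3, GC pairs contribute 7.
Tm = 4·7 + 2·3 = 28 + 6 = 34°C

34°C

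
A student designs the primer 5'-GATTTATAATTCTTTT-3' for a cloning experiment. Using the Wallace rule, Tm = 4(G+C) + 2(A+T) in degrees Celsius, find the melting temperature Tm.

36°C

Base counts: T=10, G=1, A=4, C=1
So N_AT = 14 and N_GC = 2.
Tm = 4·2 + 2·14 = 8 + 28 = 36°C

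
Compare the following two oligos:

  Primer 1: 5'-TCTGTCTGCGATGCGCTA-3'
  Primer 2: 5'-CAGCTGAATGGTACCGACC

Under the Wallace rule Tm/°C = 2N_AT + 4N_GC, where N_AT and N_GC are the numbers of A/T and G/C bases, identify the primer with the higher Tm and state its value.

Primer 1: A+T=8, G+C=10 → Tm = 2(8)+4(10) = 56°C
Primer 2: A+T=8, G+C=11 → Tm = 2(8)+4(11) = 60°C
56°C vs 60°C → primer 2 is higher.

Primer 2, 60°C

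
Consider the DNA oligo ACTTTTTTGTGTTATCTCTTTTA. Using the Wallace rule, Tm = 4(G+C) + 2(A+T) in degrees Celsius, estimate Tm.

56°C

Scanning the sequence gives G=2, T=15, C=3, A=3.
So N_AT = 18 and N_GC = 5.
Tm = 2×18 + 4×5 = 56°C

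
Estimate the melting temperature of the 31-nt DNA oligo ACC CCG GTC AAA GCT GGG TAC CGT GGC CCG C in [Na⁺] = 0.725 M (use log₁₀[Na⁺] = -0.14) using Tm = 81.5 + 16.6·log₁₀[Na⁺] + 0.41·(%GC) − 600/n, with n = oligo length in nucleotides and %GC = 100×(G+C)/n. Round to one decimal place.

88.9°C

Length n = 31. A=5, T=4, C=12, G=10
G+C = 22, so %GC = 22/31 × 100 = 70.968%
Salt term: 16.6 × (-0.14) = -2.324
GC term: 0.41 × 70.968 = 29.097; length term: −600/31 = −19.355
Tm = 81.5 + (-2.324) + 29.097 − 19.355 = 88.918 → 88.9°C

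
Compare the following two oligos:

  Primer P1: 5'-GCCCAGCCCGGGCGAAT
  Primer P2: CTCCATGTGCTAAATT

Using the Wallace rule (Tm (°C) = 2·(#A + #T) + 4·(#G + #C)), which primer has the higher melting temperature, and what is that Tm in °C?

Primer P1, 60°C

Primer P1: A+T=4, G+C=13 → Tm = 2(4)+4(13) = 60°C
Primer P2: A+T=10, G+C=6 → Tm = 2(10)+4(6) = 44°C
60°C vs 44°C → primer P1 is higher.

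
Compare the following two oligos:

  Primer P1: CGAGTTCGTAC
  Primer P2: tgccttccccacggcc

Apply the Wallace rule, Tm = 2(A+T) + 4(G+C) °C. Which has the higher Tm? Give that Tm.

Primer P2, 56°C

Primer P1: A+T=5, G+C=6 → Tm = 2(5)+4(6) = 34°C
Primer P2: A+T=4, G+C=12 → Tm = 2(4)+4(12) = 56°C
34°C vs 56°C → primer P2 is higher.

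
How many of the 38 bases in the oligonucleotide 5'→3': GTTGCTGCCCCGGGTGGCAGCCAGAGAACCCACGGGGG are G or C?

Base counts: A=6, C=12, T=4, G=16
G+C = 16 + 12 = 28

28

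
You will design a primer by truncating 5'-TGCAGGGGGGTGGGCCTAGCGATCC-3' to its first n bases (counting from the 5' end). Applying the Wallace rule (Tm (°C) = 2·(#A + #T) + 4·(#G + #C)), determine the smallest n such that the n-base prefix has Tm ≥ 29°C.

n = 9

First 8 bases: TGCAGGGG → Tm = 28°C (< 29°C)
First 9 bases: TGCAGGGGG → Tm = 32°C (≥ 29°C)
Each additional base adds 2°C (A/T) or 4°C (G/C), so Tm is non-decreasing in n; n = 9 is the first length to reach 29°C.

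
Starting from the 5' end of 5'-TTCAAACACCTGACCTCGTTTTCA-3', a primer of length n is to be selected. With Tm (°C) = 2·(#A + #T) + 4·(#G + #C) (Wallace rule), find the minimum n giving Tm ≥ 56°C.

First 18 bases: TTCAAACACCTGACCTCG → Tm = 54°C (< 56°C)
First 19 bases: TTCAAACACCTGACCTCGT → Tm = 56°C (≥ 56°C)
Since every base adds ≥2°C, Tm only increases with n, so the threshold is first crossed at n = 19.

n = 19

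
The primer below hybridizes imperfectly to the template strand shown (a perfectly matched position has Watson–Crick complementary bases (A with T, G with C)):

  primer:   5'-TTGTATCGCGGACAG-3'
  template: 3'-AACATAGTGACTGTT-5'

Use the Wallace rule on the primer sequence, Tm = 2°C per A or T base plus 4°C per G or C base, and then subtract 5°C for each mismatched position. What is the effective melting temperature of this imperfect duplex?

Primer base counts: A=3, T=4, G=5, C=3 → A+T=7, G+C=8
Perfect-match Tm = 2(7) + 4(8) = 14 + 32 = 46°C
Mismatches (positions where the bases are not complementary): 3 (at positions 8, 10, 15)
Effective Tm = 46 − 3×5 = 46 − 15 = 31°C

31°C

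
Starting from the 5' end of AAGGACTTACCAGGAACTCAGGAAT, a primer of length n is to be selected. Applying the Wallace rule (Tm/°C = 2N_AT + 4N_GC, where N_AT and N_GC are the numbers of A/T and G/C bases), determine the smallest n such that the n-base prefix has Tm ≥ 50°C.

First 16 bases: AAGGACTTACCAGGAA → Tm = 46°C (< 50°C)
First 17 bases: AAGGACTTACCAGGAAC → Tm = 50°C (≥ 50°C)
Since every base adds ≥2°C, Tm only increases with n, so the threshold is first crossed at n = 17.

n = 17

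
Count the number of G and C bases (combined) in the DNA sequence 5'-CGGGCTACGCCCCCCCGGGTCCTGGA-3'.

21

Scanning the sequence gives C=12, A=2, G=9, T=3.
Total G or C: 9 + 12 = 21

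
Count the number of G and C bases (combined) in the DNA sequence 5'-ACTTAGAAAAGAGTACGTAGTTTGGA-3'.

Counting bases: G=7, C=2, A=10, T=7
G+C = 7 + 2 = 9

9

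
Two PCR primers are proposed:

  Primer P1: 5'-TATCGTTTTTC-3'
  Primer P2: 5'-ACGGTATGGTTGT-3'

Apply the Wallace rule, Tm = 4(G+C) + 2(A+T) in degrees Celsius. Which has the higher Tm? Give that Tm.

Primer P1: A+T=8, G+C=3 → Tm = 2(8)+4(3) = 28°C
Primer P2: A+T=7, G+C=6 → Tm = 2(7)+4(6) = 38°C
28°C vs 38°C → primer P2 is higher.

Primer P2, 38°C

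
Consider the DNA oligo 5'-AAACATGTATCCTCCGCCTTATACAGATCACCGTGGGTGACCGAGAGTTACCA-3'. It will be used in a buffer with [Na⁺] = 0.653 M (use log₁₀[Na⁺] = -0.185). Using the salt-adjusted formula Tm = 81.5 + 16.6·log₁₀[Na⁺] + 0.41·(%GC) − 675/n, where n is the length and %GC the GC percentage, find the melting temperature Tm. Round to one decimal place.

Length n = 53. Scanning the sequence gives A=15, C=15, T=12, G=11.
G+C = 26, so %GC = 26/53 × 100 = 49.057%
Salt term: 16.6 × (-0.185) = -3.071
GC term: 0.41 × 49.057 = 20.113; length term: −675/53 = −12.736
Tm = 81.5 + (-3.071) + 20.113 − 12.736 = 85.806 → 85.8°C

85.8°C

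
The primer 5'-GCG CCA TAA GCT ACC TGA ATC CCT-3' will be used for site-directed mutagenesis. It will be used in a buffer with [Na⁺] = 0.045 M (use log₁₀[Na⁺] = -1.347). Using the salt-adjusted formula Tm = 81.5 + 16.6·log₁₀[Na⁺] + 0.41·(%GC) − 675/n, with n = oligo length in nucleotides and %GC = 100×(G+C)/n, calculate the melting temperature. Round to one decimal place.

53.2°C

Length n = 24. Base counts: C=9, G=4, T=5, A=6
G+C = 13, so %GC = 13/24 × 100 = 54.167%
Salt term: 16.6 × (-1.347) = -22.36
GC term: 0.41 × 54.167 = 22.208; length term: −675/24 = −28.125
Tm = 81.5 + (-22.36) + 22.208 − 28.125 = 53.223 → 53.2°C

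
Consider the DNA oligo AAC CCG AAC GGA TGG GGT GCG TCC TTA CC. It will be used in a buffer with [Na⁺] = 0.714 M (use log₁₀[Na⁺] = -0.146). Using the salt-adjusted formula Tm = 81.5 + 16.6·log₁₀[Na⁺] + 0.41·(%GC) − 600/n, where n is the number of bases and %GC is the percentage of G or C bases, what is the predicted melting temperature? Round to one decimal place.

83.8°C

Length n = 29. Scanning the sequence gives A=6, G=9, T=5, C=9.
G+C = 18, so %GC = 18/29 × 100 = 62.069%
Salt term: 16.6 × (-0.146) = -2.424
GC term: 0.41 × 62.069 = 25.448; length term: −600/29 = −20.69
Tm = 81.5 + (-2.424) + 25.448 − 20.69 = 83.834 → 83.8°C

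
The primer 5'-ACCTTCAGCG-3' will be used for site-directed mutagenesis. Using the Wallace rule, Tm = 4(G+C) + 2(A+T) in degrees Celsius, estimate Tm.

A=2, T=2, C=4, G=2
A+T = 4, G+C = 6
Tm = 2×4 + 4×6 = 32°C

32°C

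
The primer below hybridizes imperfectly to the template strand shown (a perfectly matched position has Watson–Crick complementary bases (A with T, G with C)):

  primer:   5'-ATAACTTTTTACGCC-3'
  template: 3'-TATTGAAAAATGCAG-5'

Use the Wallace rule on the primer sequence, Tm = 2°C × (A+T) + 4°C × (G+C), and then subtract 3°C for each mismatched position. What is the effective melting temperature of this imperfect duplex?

Primer base counts: A=4, T=6, G=1, C=4 → A+T=10, G+C=5
Perfect-match Tm = 2(10) + 4(5) = 20 + 20 = 40°C
Mismatches (positions where the bases are not complementary): 1 (at position 14)
Effective Tm = 40 − 1×3 = 40 − 3 = 37°C

37°C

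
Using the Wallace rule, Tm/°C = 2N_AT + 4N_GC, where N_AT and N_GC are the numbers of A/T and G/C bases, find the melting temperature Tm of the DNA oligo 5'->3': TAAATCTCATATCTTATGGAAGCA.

Counting bases: A=9, C=4, G=3, T=8
AT pairs contribute 17, GC pairs contribute 7.
Tm = 4·7 + 2·17 = 28 + 34 = 62°C

62°C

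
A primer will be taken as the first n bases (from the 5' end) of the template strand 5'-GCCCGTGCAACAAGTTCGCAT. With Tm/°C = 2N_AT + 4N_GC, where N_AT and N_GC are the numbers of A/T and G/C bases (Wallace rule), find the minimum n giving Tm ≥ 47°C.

n = 15

First 14 bases: GCCCGTGCAACAAG → Tm = 46°C (< 47°C)
First 15 bases: GCCCGTGCAACAAGT → Tm = 48°C (≥ 47°C)
Each additional base adds 2°C (A/T) or 4°C (G/C), so Tm is non-decreasing in n; n = 15 is the first length to reach 47°C.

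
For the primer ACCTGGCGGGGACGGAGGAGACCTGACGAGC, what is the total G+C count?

Base counts: A=7, C=8, G=14, T=2
Total G or C: 14 + 8 = 22

22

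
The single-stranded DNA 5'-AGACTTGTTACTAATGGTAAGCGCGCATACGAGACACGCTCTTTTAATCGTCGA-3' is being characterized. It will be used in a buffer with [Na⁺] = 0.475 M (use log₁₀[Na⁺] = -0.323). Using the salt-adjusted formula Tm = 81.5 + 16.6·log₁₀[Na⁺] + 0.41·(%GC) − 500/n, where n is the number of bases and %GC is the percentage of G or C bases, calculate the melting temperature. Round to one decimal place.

Length n = 54. Base counts: C=12, G=12, T=15, A=15
G+C = 24, so %GC = 24/54 × 100 = 44.444%
Salt term: 16.6 × (-0.323) = -5.362
GC term: 0.41 × 44.444 = 18.222; length term: −500/54 = −9.259
Tm = 81.5 + (-5.362) + 18.222 − 9.259 = 85.101 → 85.1°C

85.1°C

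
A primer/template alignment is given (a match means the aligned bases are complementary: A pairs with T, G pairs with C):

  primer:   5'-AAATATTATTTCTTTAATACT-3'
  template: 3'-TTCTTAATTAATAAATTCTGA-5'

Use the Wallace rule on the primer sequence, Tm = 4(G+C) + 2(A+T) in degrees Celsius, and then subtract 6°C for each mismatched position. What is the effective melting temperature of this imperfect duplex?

16°C

Primer base counts: A=8, T=11, G=0, C=2 → A+T=19, G+C=2
Perfect-match Tm = 2(19) + 4(2) = 38 + 8 = 46°C
Mismatches (positions where the bases are not complementary): 5 (at positions 3, 4, 9, 12, 18)
Effective Tm = 46 − 5×6 = 46 − 30 = 16°C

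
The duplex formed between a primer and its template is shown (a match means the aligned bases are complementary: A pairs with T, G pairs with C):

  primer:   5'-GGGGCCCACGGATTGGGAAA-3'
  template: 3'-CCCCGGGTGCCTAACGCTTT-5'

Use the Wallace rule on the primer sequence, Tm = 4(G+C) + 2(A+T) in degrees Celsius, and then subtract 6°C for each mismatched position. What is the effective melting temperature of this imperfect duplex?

Primer base counts: A=5, T=2, G=9, C=4 → A+T=7, G+C=13
Perfect-match Tm = 2(7) + 4(13) = 14 + 52 = 66°C
Mismatches (positions where the bases are not complementary): 1 (at position 16)
Effective Tm = 66 − 1×6 = 66 − 6 = 60°C

60°C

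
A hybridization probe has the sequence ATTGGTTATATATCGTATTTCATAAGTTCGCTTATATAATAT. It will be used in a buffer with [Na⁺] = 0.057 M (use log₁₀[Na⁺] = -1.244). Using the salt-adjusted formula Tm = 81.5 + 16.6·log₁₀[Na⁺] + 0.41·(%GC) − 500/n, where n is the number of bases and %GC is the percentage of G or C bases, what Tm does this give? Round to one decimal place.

57.7°C

Length n = 42. Scanning the sequence gives A=13, T=20, G=5, C=4.
G+C = 9, so %GC = 9/42 × 100 = 21.429%
Salt term: 16.6 × (-1.244) = -20.65
GC term: 0.41 × 21.429 = 8.786; length term: −500/42 = −11.905
Tm = 81.5 + (-20.65) + 8.786 − 11.905 = 57.731 → 57.7°C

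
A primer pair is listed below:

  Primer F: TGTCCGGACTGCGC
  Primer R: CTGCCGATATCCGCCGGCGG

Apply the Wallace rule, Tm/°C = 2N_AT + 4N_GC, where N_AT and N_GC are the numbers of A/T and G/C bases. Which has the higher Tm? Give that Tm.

Primer R, 70°C

Primer F: A+T=4, G+C=10 → Tm = 2(4)+4(10) = 48°C
Primer R: A+T=5, G+C=15 → Tm = 2(5)+4(15) = 70°C
48°C vs 70°C → primer R is higher.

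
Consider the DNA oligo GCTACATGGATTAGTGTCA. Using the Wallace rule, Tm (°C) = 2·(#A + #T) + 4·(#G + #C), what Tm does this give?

Scanning the sequence gives G=5, A=5, T=6, C=3.
So N_AT = 11 and N_GC = 8.
Tm = 2×11 + 4×8 = 54°C

54°C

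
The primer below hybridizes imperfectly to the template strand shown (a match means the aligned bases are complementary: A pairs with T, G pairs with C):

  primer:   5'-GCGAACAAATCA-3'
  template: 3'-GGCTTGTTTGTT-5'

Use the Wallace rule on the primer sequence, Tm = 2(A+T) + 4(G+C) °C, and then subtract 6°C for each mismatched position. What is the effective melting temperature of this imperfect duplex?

Primer base counts: A=6, T=1, G=2, C=3 → A+T=7, G+C=5
Perfect-match Tm = 2(7) + 4(5) = 14 + 20 = 34°C
Mismatches (positions where the bases are not complementary): 3 (at positions 1, 10, 11)
Effective Tm = 34 − 3×6 = 34 − 18 = 16°C

16°C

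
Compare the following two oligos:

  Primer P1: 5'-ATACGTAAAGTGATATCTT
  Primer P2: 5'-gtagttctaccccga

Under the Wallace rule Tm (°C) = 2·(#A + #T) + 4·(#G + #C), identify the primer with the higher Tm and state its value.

Primer P1, 48°C

Primer P1: A+T=14, G+C=5 → Tm = 2(14)+4(5) = 48°C
Primer P2: A+T=7, G+C=8 → Tm = 2(7)+4(8) = 46°C
48°C vs 46°C → primer P1 is higher.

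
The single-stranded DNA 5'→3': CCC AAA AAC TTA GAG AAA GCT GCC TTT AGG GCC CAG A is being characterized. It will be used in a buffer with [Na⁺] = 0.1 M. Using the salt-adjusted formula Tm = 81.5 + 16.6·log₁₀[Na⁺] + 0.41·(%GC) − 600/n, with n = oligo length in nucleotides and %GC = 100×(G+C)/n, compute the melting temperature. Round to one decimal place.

68.6°C

Length n = 37. Counting bases: A=13, C=10, G=8, T=6
G+C = 18, so %GC = 18/37 × 100 = 48.649%
Salt term: 16.6 × (-1) = -16.6
GC term: 0.41 × 48.649 = 19.946; length term: −600/37 = −16.216
Tm = 81.5 + (-16.6) + 19.946 − 16.216 = 68.63 → 68.6°C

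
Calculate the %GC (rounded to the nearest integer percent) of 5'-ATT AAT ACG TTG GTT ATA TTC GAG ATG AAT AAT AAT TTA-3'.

Base counts: A=15, T=16, G=6, C=2
G+C = 6 + 2 = 8 out of 39 bases
%GC = 8/39 × 100 = 20.51% ≈ 21%

21%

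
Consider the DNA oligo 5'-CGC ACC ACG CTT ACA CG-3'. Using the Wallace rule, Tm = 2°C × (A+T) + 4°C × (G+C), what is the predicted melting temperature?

56°C

Counting bases: T=2, C=8, A=4, G=3
So N_AT = 6 and N_GC = 11.
Tm = 4·11 + 2·6 = 44 + 12 = 56°C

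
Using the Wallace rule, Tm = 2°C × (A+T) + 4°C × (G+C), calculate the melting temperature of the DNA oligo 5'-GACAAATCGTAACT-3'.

Counting bases: G=2, C=3, T=3, A=6
A+T = 9, G+C = 5
Tm = 4·5 + 2·9 = 20 + 18 = 38°C

38°C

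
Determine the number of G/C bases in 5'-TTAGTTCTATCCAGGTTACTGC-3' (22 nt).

Base counts: T=9, G=4, C=5, A=4
Total G or C: 4 + 5 = 9

9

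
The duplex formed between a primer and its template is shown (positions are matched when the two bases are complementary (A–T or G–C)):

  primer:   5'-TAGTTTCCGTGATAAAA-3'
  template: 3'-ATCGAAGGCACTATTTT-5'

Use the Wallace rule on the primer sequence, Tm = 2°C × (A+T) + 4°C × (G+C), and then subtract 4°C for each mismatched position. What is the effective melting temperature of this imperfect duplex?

Primer base counts: A=6, T=6, G=3, C=2 → A+T=12, G+C=5
Perfect-match Tm = 2(12) + 4(5) = 24 + 20 = 44°C
Mismatches (positions where the bases are not complementary): 1 (at position 4)
Effective Tm = 44 − 1×4 = 44 − 4 = 40°C

40°C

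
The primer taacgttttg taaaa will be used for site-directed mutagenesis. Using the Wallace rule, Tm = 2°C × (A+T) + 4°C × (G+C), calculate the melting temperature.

G=2, T=6, C=1, A=6
A+T = 12, G+C = 3
Tm = 4·3 + 2·12 = 12 + 24 = 36°C

36°C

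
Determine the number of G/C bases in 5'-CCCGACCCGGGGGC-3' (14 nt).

13

C=7, A=1, T=0, G=6
Total G or C: 6 + 7 = 13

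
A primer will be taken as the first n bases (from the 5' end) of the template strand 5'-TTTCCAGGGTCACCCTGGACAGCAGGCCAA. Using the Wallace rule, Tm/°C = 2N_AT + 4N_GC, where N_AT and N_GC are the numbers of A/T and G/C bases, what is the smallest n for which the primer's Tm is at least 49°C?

n = 16

First 15 bases: TTTCCAGGGTCACCC → Tm = 48°C (< 49°C)
First 16 bases: TTTCCAGGGTCACCCT → Tm = 50°C (≥ 49°C)
Since every base adds ≥2°C, Tm only increases with n, so the threshold is first crossed at n = 16.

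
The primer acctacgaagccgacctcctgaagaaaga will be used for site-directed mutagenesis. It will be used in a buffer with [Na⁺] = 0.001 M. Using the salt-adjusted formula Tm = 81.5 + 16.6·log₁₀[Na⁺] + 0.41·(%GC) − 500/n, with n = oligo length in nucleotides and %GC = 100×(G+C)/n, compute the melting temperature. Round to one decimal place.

35.7°C

Length n = 29. Counting bases: C=9, G=6, A=11, T=3
G+C = 15, so %GC = 15/29 × 100 = 51.724%
Salt term: 16.6 × (-3) = -49.8
GC term: 0.41 × 51.724 = 21.207; length term: −500/29 = −17.241
Tm = 81.5 + (-49.8) + 21.207 − 17.241 = 35.666 → 35.7°C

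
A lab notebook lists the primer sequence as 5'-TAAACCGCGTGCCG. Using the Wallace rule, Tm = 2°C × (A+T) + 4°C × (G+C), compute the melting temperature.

46°C

A=3, C=5, T=2, G=4
So N_AT = 5 and N_GC = 9.
Tm = 2(5) + 4(9) = 10 + 36 = 46°C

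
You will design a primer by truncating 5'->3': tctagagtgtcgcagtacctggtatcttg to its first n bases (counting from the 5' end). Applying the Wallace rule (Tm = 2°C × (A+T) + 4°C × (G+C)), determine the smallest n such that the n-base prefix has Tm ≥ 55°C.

n = 19

First 18 bases: TCTAGAGTGTCGCAGTAC → Tm = 54°C (< 55°C)
First 19 bases: TCTAGAGTGTCGCAGTACC → Tm = 58°C (≥ 55°C)
Each additional base adds 2°C (A/T) or 4°C (G/C), so Tm is non-decreasing in n; n = 19 is the first length to reach 55°C.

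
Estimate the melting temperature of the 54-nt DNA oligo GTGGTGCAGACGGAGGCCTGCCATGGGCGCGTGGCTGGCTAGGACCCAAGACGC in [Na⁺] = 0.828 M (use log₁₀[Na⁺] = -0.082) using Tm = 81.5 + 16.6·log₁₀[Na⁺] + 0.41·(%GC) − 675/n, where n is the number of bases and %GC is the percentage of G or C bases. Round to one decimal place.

Length n = 54. C=15, A=9, T=7, G=23
G+C = 38, so %GC = 38/54 × 100 = 70.37%
Salt term: 16.6 × (-0.082) = -1.361
GC term: 0.41 × 70.37 = 28.852; length term: −675/54 = −12.5
Tm = 81.5 + (-1.361) + 28.852 − 12.5 = 96.491 → 96.5°C

96.5°C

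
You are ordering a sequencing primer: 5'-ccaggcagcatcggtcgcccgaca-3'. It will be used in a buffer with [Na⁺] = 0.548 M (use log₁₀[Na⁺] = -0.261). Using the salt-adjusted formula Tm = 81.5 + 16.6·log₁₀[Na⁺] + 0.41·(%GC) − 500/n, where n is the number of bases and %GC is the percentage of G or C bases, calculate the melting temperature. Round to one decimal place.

85.4°C

Length n = 24. Base counts: A=5, C=10, T=2, G=7
G+C = 17, so %GC = 17/24 × 100 = 70.833%
Salt term: 16.6 × (-0.261) = -4.333
GC term: 0.41 × 70.833 = 29.042; length term: −500/24 = −20.833
Tm = 81.5 + (-4.333) + 29.042 − 20.833 = 85.376 → 85.4°C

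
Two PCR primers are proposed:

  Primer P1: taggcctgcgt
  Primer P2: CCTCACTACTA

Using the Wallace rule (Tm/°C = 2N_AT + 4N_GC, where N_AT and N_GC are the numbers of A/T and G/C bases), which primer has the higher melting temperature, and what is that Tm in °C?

Primer P1, 36°C

Primer P1: A+T=4, G+C=7 → Tm = 2(4)+4(7) = 36°C
Primer P2: A+T=6, G+C=5 → Tm = 2(6)+4(5) = 32°C
36°C vs 32°C → primer P1 is higher.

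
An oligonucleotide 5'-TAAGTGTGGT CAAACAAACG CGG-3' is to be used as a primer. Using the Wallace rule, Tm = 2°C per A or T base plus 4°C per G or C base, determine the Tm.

68°C

T=4, G=7, A=8, C=4
AT pairs contribute 12, GC pairs contribute 11.
Tm = 4·11 + 2·12 = 44 + 24 = 68°C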